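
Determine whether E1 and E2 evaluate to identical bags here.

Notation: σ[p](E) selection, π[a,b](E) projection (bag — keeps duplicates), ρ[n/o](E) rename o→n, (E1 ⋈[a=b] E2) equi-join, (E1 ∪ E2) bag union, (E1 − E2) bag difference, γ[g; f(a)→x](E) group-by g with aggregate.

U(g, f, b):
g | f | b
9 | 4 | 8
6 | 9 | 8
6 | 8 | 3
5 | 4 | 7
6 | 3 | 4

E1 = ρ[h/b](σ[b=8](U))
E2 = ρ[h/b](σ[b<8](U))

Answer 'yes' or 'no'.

E1 per-node cardinality:
  U → 5
  σ[b=8](U) → 2
  ρ[h/b](σ[b=8](U)) → 2
E2 per-node cardinality:
  U → 5
  σ[b<8](U) → 3
  ρ[h/b](σ[b<8](U)) → 3

E1 result:
g | f | h
6 | 9 | 8
9 | 4 | 8
E2 result:
g | f | h
5 | 4 | 7
6 | 3 | 4
6 | 8 | 3
Witness: (5, 4, 7) appears 0× in E1 but 1× in E2.

no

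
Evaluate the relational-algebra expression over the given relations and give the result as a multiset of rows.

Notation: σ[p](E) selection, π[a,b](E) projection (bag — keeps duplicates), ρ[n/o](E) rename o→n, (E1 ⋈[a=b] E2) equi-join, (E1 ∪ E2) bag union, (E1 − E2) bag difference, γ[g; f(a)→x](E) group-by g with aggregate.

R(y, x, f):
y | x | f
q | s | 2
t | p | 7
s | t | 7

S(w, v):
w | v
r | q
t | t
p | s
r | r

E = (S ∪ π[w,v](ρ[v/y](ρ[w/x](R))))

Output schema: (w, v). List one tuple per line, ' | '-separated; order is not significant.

Stepwise |·|:
  S → 4
  R → 3
  ρ[w/x](R) → 3
  ρ[v/y](ρ[w/x](R)) → 3
  π[w,v](ρ[v/y](ρ[w/x](R))) → 3
  (S ∪ π[w,v](ρ[v/y](ρ[w/x](R)))) → 7

== RESULT ==
w | v
p | s
p | t
r | q
r | r
s | q
t | s
t | t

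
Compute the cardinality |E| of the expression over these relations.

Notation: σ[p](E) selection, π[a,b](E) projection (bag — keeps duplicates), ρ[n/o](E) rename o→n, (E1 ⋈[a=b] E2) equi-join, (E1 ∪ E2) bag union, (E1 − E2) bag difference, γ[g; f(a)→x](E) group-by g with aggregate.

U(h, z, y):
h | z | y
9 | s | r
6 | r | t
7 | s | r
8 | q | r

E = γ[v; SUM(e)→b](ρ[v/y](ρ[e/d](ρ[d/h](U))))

Per-node cardinality:
  U → 4
  ρ[d/h](U) → 4
  ρ[e/d](ρ[d/h](U)) → 4
  ρ[v/y](ρ[e/d](ρ[d/h](U))) → 4
  γ[v; SUM(e)→b](ρ[v/y](ρ[e/d](ρ[d/h](U)))) → 2

|E| = 2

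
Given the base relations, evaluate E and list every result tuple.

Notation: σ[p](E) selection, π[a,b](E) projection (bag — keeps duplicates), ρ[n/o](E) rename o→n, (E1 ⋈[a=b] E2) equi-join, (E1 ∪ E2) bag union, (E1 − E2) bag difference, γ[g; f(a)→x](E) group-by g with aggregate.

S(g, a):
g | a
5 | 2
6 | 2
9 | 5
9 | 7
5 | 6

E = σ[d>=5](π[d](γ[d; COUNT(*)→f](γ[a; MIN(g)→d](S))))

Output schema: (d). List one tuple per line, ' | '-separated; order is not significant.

Stepwise |·|:
  S → 5
  γ[a; MIN(g)→d](S) → 4
  γ[d; COUNT(*)→f](γ[a; MIN(g)→d](S)) → 2
  π[d](γ[d; COUNT(*)→f](γ[a; MIN(g)→d](S))) → 2
  σ[d>=5](π[d](γ[d; COUNT(*)→f](γ[a; MIN(g)→d](S)))) → 2

== RESULT ==
d
5
9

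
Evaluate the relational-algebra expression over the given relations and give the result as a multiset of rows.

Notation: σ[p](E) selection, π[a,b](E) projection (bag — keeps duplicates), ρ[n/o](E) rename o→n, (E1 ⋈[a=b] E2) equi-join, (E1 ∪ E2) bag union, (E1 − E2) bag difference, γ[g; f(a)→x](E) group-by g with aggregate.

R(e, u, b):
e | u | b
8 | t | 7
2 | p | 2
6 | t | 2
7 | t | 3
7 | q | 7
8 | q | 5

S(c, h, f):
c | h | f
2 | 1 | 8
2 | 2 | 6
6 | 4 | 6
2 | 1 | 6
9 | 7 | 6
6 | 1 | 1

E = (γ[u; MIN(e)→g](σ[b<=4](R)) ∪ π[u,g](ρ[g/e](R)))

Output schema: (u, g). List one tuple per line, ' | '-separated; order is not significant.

Subexpression sizes:
  R → 6
  σ[b<=4](R) → 3
  γ[u; MIN(e)→g](σ[b<=4](R)) → 2
  R → 6
  ρ[g/e](R) → 6
  π[u,g](ρ[g/e](R)) → 6
  (γ[u; MIN(e)→g](σ[b<=4](R)) ∪ π[u,g](ρ[g/e](R))) → 8

== RESULT ==
u | g
p | 2
p | 2
q | 7
q | 8
t | 6
t | 6
t | 7
t | 8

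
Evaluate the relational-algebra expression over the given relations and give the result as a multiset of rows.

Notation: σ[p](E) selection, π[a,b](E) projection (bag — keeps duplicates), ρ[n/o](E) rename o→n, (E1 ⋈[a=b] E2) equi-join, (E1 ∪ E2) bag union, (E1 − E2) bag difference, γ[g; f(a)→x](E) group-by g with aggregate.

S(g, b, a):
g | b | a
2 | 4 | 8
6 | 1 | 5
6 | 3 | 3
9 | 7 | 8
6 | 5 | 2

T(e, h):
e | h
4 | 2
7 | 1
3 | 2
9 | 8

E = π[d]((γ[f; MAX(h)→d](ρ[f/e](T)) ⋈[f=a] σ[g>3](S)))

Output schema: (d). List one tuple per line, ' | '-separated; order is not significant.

Row counts bottom-up:
  T → 4
  ρ[f/e](T) → 4
  γ[f; MAX(h)→d](ρ[f/e](T)) → 4
  S → 5
  σ[g>3](S) → 4
  (γ[f; MAX(h)→d](ρ[f/e](T)) ⋈[f=a] σ[g>3](S)) → 1
  π[d]((γ[f; MAX(h)→d](ρ[f/e](T)) ⋈[f=a] σ[g>3](S))) → 1

== RESULT ==
d
2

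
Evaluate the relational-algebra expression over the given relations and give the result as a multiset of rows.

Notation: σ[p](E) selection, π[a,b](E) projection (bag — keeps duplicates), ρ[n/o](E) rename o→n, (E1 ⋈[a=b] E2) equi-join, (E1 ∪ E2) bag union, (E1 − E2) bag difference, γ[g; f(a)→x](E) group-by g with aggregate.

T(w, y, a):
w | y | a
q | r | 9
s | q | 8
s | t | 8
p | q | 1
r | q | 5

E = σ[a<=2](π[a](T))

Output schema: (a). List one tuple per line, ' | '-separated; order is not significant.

Subexpression sizes:
  T → 5
  π[a](T) → 5
  σ[a<=2](π[a](T)) → 1

== RESULT ==
a
1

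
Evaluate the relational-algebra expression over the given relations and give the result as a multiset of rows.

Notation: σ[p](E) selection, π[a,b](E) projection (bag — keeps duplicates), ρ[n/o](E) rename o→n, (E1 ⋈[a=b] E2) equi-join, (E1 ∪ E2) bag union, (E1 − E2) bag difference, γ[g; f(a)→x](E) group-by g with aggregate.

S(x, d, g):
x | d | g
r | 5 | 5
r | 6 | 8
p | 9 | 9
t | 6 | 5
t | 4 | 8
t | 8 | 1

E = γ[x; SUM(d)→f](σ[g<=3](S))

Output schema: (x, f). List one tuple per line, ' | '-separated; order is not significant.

Row counts bottom-up:
  S → 6
  σ[g<=3](S) → 1
  γ[x; SUM(d)→f](σ[g<=3](S)) → 1

== RESULT ==
x | f
t | 8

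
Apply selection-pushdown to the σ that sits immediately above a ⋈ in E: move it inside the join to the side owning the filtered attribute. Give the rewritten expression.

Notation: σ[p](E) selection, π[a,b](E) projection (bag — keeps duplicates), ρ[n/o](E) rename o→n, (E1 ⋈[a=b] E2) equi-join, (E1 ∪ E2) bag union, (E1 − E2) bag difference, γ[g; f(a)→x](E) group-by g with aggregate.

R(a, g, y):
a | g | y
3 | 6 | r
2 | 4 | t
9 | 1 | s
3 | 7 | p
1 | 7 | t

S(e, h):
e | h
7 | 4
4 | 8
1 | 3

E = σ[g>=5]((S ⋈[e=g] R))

σ filters on g, owned by the right side.
E' = (S ⋈[e=g] σ[g>=5](R))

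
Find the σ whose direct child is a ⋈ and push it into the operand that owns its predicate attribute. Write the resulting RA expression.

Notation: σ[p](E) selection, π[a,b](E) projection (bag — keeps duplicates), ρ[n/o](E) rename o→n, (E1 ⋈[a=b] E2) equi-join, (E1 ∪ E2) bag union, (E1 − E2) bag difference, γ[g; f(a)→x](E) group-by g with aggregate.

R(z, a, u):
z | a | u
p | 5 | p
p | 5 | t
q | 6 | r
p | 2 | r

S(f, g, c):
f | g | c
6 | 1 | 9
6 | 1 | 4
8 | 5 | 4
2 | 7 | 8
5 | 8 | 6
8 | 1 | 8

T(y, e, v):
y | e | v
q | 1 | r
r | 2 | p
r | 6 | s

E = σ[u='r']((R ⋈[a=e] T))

σ filters on u, owned by the left side.
E' = (σ[u='r'](R) ⋈[a=e] T)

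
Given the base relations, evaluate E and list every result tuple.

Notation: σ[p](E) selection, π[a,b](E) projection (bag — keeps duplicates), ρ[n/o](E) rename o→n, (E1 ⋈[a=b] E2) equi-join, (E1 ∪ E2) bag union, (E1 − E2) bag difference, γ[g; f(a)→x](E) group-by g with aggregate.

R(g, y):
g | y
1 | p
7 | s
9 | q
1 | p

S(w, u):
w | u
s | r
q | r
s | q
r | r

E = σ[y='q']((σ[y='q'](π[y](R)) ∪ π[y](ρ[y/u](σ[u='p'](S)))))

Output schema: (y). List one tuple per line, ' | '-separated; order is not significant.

Stepwise |·|:
  R → 4
  π[y](R) → 4
  σ[y='q'](π[y](R)) → 1
  S → 4
  σ[u='p'](S) → 0
  ρ[y/u](σ[u='p'](S)) → 0
  π[y](ρ[y/u](σ[u='p'](S))) → 0
  (σ[y='q'](π[y](R)) ∪ π[y](ρ[y/u](σ[u='p'](S)))) → 1
  σ[y='q']((σ[y='q'](π[y](R)) ∪ π[y](ρ[y/u](σ[u='p'](S))))) → 1

== RESULT ==
y
q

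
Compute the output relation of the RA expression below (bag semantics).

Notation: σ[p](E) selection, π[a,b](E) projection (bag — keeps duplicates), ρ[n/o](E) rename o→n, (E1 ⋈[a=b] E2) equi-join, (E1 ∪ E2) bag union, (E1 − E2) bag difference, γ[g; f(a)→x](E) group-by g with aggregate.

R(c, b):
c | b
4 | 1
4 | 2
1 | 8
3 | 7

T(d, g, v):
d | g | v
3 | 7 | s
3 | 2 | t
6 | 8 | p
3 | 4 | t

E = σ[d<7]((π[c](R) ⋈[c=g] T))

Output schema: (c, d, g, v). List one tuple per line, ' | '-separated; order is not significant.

Stepwise |·|:
  R → 4
  π[c](R) → 4
  T → 4
  (π[c](R) ⋈[c=g] T) → 2
  σ[d<7]((π[c](R) ⋈[c=g] T)) → 2

== RESULT ==
c | d | g | v
4 | 3 | 4 | t
4 | 3 | 4 | t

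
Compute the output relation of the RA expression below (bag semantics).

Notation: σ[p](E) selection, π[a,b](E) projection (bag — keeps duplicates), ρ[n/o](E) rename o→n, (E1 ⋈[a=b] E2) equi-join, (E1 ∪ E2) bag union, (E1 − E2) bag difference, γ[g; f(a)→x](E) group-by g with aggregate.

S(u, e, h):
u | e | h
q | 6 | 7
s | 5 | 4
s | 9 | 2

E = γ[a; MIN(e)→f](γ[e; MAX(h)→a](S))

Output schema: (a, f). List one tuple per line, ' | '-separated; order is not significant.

Stepwise |·|:
  S → 3
  γ[e; MAX(h)→a](S) → 3
  γ[a; MIN(e)→f](γ[e; MAX(h)→a](S)) → 3

== RESULT ==
a | f
2 | 9
4 | 5
7 | 6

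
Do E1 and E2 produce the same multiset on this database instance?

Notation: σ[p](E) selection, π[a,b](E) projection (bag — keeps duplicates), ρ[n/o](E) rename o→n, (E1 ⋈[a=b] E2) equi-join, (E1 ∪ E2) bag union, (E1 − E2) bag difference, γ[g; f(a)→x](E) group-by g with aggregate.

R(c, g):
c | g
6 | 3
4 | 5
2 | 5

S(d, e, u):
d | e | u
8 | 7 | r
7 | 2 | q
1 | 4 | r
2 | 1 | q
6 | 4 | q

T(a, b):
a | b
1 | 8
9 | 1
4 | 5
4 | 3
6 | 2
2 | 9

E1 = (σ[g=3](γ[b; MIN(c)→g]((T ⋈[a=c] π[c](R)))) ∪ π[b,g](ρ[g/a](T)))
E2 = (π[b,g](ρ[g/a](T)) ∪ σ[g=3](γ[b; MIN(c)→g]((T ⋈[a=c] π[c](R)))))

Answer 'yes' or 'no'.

E1 stepwise |·|:
  T → 6
  R → 3
  π[c](R) → 3
  (T ⋈[a=c] π[c](R)) → 4
  γ[b; MIN(c)→g]((T ⋈[a=c] π[c](R))) → 4
  σ[g=3](γ[b; MIN(c)→g]((T ⋈[a=c] π[c](R)))) → 0
  T → 6
  ρ[g/a](T) → 6
  π[b,g](ρ[g/a](T)) → 6
  (σ[g=3](γ[b; MIN(c)→g]((T ⋈[a=c] π[c](R)))) ∪ π[b,g](ρ[g/a](T))) → 6
E2 stepwise |·|:
  T → 6
  ρ[g/a](T) → 6
  π[b,g](ρ[g/a](T)) → 6
  T → 6
  R → 3
  π[c](R) → 3
  (T ⋈[a=c] π[c](R)) → 4
  γ[b; MIN(c)→g]((T ⋈[a=c] π[c](R))) → 4
  σ[g=3](γ[b; MIN(c)→g]((T ⋈[a=c] π[c](R)))) → 0
  (π[b,g](ρ[g/a](T)) ∪ σ[g=3](γ[b; MIN(c)→g]((T ⋈[a=c] π[c](R))))) → 6

E1 and E2 produce the same multiset:
b | g
1 | 9
2 | 6
3 | 4
5 | 4
8 | 1
9 | 2

yes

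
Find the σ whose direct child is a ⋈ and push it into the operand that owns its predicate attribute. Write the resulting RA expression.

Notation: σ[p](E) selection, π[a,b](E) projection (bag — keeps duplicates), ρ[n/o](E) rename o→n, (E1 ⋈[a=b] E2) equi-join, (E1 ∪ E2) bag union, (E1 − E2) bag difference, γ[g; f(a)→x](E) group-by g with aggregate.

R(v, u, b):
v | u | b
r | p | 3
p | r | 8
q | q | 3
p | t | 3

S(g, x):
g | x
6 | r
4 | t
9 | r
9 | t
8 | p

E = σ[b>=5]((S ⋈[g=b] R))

σ filters on b, owned by the right side.
E' = (S ⋈[g=b] σ[b>=5](R))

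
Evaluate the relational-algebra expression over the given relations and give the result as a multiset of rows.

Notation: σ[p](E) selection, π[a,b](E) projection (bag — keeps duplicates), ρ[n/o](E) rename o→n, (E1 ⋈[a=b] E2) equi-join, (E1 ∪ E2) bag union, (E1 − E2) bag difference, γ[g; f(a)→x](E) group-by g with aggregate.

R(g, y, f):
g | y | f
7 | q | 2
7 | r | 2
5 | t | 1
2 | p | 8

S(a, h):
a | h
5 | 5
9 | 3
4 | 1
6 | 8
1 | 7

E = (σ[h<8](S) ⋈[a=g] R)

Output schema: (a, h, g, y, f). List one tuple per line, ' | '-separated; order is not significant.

Per-node cardinality:
  S → 5
  σ[h<8](S) → 4
  R → 4
  (σ[h<8](S) ⋈[a=g] R) → 1

== RESULT ==
a | h | g | y | f
5 | 5 | 5 | t | 1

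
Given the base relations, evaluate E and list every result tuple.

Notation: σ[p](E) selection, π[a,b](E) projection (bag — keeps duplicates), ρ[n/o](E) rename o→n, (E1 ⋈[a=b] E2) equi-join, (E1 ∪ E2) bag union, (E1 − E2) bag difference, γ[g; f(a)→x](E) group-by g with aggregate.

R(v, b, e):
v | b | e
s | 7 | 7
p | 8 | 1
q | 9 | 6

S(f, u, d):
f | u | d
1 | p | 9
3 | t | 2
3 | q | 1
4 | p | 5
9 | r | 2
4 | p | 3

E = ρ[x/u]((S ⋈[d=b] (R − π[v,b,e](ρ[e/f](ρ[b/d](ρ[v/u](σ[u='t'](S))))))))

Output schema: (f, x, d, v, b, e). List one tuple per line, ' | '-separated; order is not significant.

Per-node cardinality:
  S → 6
  R → 3
  S → 6
  σ[u='t'](S) → 1
  ρ[v/u](σ[u='t'](S)) → 1
  ρ[b/d](ρ[v/u](σ[u='t'](S))) → 1
  ρ[e/f](ρ[b/d](ρ[v/u](σ[u='t'](S)))) → 1
  π[v,b,e](ρ[e/f](ρ[b/d](ρ[v/u](σ[u='t'](S))))) → 1
  (R − π[v,b,e](ρ[e/f](ρ[b/d](ρ[v/u](σ[u='t'](S)))))) → 3
  (S ⋈[d=b] (R − π[v,b,e](ρ[e/f](ρ[b/d](ρ[v/u](σ[u='t'](S))))))) → 1
  ρ[x/u]((S ⋈[d=b] (R − π[v,b,e](ρ[e/f](ρ[b/d](ρ[v/u](σ[u='t'](S)))))))) → 1

== RESULT ==
f | x | d | v | b | e
1 | p | 9 | q | 9 | 6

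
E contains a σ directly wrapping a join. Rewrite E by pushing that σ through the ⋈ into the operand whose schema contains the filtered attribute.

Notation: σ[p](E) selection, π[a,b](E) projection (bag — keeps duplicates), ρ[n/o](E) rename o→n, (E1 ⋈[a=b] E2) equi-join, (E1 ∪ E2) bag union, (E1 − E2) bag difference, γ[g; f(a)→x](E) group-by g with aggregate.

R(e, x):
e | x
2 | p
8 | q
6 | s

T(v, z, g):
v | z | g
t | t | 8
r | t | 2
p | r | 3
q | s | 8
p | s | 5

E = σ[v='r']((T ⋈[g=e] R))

σ filters on v, owned by the left side.
E' = (σ[v='r'](T) ⋈[g=e] R)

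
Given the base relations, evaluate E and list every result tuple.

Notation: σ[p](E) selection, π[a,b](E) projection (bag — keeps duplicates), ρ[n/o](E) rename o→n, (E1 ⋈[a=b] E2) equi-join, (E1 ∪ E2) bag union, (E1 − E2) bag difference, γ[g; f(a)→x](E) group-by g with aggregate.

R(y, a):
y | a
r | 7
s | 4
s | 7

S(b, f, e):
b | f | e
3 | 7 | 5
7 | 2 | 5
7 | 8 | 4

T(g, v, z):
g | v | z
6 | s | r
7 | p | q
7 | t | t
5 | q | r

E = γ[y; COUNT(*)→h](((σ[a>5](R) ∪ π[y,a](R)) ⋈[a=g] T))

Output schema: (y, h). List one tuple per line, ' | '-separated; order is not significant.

Stepwise |·|:
  R → 3
  σ[a>5](R) → 2
  R → 3
  π[y,a](R) → 3
  (σ[a>5](R) ∪ π[y,a](R)) → 5
  T → 4
  ((σ[a>5](R) ∪ π[y,a](R)) ⋈[a=g] T) → 8
  γ[y; COUNT(*)→h](((σ[a>5](R) ∪ π[y,a](R)) ⋈[a=g] T)) → 2

== RESULT ==
y | h
r | 4
s | 4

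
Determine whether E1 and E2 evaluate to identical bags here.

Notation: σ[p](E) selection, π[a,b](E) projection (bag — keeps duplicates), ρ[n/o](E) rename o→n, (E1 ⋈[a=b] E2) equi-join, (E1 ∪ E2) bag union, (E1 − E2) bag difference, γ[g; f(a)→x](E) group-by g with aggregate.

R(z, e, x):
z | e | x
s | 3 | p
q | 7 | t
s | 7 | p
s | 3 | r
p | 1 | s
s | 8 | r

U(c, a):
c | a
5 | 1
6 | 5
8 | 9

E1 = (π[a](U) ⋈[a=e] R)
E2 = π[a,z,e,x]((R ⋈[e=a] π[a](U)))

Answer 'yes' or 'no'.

E1 subexpression sizes:
  U → 3
  π[a](U) → 3
  R → 6
  (π[a](U) ⋈[a=e] R) → 1
E2 subexpression sizes:
  R → 6
  U → 3
  π[a](U) → 3
  (R ⋈[e=a] π[a](U)) → 1
  π[a,z,e,x]((R ⋈[e=a] π[a](U))) → 1

E1 and E2 produce the same multiset:
a | z | e | x
1 | p | 1 | s

yes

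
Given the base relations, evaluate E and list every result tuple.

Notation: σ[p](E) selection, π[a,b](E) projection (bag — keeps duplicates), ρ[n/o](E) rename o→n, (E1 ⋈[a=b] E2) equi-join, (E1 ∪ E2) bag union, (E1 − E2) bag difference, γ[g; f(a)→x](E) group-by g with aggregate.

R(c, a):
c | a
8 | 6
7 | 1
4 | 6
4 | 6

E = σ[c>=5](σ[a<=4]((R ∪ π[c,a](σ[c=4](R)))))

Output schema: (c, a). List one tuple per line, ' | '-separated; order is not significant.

Row counts bottom-up:
  R → 4
  R → 4
  σ[c=4](R) → 2
  π[c,a](σ[c=4](R)) → 2
  (R ∪ π[c,a](σ[c=4](R))) → 6
  σ[a<=4]((R ∪ π[c,a](σ[c=4](R)))) → 1
  σ[c>=5](σ[a<=4]((R ∪ π[c,a](σ[c=4](R))))) → 1

== RESULT ==
c | a
7 | 1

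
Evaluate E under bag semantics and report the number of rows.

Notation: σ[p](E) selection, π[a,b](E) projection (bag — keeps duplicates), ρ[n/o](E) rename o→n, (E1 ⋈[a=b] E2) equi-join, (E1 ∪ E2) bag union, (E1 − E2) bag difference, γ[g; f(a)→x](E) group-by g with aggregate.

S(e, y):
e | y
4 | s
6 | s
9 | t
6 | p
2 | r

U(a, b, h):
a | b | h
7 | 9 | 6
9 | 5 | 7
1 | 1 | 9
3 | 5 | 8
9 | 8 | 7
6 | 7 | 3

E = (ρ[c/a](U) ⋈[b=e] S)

Per-node cardinality:
  U → 6
  ρ[c/a](U) → 6
  S → 5
  (ρ[c/a](U) ⋈[b=e] S) → 1

|E| = 1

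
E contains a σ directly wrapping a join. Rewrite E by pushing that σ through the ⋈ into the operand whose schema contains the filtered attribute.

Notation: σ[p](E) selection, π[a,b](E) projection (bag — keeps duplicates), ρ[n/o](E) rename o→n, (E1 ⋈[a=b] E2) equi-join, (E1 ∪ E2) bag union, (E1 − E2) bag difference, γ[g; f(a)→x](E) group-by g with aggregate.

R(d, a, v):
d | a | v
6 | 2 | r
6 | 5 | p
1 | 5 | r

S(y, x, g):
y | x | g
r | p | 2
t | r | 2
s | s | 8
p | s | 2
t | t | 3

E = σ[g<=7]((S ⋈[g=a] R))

σ filters on g, owned by the left side.
E' = (σ[g<=7](S) ⋈[g=a] R)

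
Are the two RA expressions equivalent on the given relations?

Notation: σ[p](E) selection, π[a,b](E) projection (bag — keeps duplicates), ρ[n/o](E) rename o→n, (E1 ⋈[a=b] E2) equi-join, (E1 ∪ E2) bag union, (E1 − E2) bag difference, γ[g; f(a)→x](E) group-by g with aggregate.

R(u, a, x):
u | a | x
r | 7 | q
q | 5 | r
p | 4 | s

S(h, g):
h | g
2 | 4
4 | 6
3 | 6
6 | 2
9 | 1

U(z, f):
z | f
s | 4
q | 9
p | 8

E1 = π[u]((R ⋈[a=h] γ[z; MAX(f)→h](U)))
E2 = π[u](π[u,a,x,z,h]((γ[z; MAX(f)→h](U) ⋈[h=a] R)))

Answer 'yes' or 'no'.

E1 subexpression sizes:
  R → 3
  U → 3
  γ[z; MAX(f)→h](U) → 3
  (R ⋈[a=h] γ[z; MAX(f)→h](U)) → 1
  π[u]((R ⋈[a=h] γ[z; MAX(f)→h](U))) → 1
E2 subexpression sizes:
  U → 3
  γ[z; MAX(f)→h](U) → 3
  R → 3
  (γ[z; MAX(f)→h](U) ⋈[h=a] R) → 1
  π[u,a,x,z,h]((γ[z; MAX(f)→h](U) ⋈[h=a] R)) → 1
  π[u](π[u,a,x,z,h]((γ[z; MAX(f)→h](U) ⋈[h=a] R))) → 1

E1 and E2 produce the same multiset:
u
p

yes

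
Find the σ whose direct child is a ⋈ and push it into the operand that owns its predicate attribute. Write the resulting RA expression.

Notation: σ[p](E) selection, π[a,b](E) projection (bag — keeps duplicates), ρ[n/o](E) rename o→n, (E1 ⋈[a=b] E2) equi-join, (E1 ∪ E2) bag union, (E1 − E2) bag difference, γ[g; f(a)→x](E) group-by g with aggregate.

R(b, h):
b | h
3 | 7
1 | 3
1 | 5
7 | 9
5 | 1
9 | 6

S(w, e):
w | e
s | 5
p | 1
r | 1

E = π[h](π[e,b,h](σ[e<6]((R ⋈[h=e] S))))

σ filters on e, owned by the right side.
E' = π[h](π[e,b,h]((R ⋈[h=e] σ[e<6](S))))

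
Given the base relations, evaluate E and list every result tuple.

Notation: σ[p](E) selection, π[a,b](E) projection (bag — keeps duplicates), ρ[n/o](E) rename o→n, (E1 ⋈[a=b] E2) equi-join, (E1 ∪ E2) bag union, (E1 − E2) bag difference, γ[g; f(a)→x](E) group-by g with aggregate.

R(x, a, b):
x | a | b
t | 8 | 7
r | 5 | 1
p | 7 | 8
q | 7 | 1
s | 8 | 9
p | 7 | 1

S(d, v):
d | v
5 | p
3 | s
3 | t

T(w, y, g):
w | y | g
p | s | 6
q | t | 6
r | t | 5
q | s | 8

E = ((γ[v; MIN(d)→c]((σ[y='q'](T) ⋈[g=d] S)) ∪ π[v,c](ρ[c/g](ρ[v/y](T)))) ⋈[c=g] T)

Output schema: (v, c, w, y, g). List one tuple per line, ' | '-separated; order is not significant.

Per-node cardinality:
  T → 4
  σ[y='q'](T) → 0
  S → 3
  (σ[y='q'](T) ⋈[g=d] S) → 0
  γ[v; MIN(d)→c]((σ[y='q'](T) ⋈[g=d] S)) → 0
  T → 4
  ρ[v/y](T) → 4
  ρ[c/g](ρ[v/y](T)) → 4
  π[v,c](ρ[c/g](ρ[v/y](T))) → 4
  (γ[v; MIN(d)→c]((σ[y='q'](T) ⋈[g=d] S)) ∪ π[v,c](ρ[c/g](ρ[v/y](T)))) → 4
  T → 4
  ((γ[v; MIN(d)→c]((σ[y='q'](T) ⋈[g=d] S)) ∪ π[v,c](ρ[c/g](ρ[v/y](T)))) ⋈[c=g] T) → 6

== RESULT ==
v | c | w | y | g
s | 6 | p | s | 6
s | 6 | q | t | 6
s | 8 | q | s | 8
t | 5 | r | t | 5
t | 6 | p | s | 6
t | 6 | q | t | 6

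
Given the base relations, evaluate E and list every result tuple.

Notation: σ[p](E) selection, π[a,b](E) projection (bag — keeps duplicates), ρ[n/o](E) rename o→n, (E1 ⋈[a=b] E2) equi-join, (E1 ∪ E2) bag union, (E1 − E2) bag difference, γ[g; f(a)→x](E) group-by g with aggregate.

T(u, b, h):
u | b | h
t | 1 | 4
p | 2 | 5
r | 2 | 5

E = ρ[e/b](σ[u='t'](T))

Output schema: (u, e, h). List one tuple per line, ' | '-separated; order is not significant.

Per-node cardinality:
  T → 3
  σ[u='t'](T) → 1
  ρ[e/b](σ[u='t'](T)) → 1

== RESULT ==
u | e | h
t | 1 | 4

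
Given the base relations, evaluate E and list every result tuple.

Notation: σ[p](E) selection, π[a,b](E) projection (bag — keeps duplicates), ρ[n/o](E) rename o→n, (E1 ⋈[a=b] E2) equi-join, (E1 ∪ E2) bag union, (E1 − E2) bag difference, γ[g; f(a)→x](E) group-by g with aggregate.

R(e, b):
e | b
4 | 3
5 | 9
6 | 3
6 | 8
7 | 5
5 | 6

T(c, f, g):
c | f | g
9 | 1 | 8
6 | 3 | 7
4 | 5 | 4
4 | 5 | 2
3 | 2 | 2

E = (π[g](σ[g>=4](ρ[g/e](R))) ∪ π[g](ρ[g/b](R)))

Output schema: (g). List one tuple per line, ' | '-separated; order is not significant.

Subexpression sizes:
  R → 6
  ρ[g/e](R) → 6
  σ[g>=4](ρ[g/e](R)) → 6
  π[g](σ[g>=4](ρ[g/e](R))) → 6
  R → 6
  ρ[g/b](R) → 6
  π[g](ρ[g/b](R)) → 6
  (π[g](σ[g>=4](ρ[g/e](R))) ∪ π[g](ρ[g/b](R))) → 12

== RESULT ==
g
3
3
4
5
5
5
6
6
6
7
8
9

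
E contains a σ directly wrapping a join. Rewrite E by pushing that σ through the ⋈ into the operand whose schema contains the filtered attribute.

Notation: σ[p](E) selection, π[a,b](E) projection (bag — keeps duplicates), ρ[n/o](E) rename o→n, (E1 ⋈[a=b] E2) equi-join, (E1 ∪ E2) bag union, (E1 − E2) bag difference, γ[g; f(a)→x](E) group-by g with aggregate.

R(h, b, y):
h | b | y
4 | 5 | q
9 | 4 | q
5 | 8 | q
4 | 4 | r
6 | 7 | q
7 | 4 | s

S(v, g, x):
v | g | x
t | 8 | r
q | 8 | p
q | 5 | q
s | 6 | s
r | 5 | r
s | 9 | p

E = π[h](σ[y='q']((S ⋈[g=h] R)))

σ filters on y, owned by the right side.
E' = π[h]((S ⋈[g=h] σ[y='q'](R)))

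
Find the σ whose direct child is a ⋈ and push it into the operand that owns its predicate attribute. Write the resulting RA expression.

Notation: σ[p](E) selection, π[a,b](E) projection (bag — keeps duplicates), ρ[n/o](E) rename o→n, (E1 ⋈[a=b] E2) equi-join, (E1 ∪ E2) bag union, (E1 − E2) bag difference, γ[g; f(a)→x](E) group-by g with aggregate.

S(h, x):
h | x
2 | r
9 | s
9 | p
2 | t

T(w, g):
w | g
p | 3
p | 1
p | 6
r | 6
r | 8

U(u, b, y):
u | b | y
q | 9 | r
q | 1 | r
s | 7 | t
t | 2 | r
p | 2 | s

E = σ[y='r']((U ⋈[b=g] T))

σ filters on y, owned by the left side.
E' = (σ[y='r'](U) ⋈[b=g] T)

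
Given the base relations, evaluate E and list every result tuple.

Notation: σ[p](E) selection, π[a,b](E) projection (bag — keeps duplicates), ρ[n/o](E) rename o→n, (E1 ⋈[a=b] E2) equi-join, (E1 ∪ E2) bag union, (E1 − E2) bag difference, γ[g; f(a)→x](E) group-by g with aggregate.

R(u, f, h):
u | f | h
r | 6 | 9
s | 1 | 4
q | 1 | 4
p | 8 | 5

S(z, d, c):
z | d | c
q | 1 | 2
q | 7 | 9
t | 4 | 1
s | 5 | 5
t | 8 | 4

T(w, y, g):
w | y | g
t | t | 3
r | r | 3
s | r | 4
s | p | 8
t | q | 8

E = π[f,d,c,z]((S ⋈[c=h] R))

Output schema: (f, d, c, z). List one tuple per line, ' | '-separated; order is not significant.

Subexpression sizes:
  S → 5
  R → 4
  (S ⋈[c=h] R) → 4
  π[f,d,c,z]((S ⋈[c=h] R)) → 4

== RESULT ==
f | d | c | z
1 | 8 | 4 | t
1 | 8 | 4 | t
6 | 7 | 9 | q
8 | 5 | 5 | s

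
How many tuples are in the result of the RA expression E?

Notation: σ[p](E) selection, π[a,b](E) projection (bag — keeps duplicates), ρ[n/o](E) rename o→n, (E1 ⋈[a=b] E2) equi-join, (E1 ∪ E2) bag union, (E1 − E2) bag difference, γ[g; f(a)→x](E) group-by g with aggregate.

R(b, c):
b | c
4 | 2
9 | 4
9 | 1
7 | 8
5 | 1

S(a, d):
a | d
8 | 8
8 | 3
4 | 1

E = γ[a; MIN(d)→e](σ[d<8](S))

Stepwise |·|:
  S → 3
  σ[d<8](S) → 2
  γ[a; MIN(d)→e](σ[d<8](S)) → 2

|E| = 2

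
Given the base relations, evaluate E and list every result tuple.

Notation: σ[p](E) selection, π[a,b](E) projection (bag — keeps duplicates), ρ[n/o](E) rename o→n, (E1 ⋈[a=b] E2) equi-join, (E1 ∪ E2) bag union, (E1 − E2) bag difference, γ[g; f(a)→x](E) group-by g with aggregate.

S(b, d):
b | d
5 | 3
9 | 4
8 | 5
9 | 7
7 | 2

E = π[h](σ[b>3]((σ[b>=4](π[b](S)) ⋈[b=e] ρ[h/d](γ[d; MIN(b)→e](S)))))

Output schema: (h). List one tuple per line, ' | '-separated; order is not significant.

Stepwise |·|:
  S → 5
  π[b](S) → 5
  σ[b>=4](π[b](S)) → 5
  S → 5
  γ[d; MIN(b)→e](S) → 5
  ρ[h/d](γ[d; MIN(b)→e](S)) → 5
  (σ[b>=4](π[b](S)) ⋈[b=e] ρ[h/d](γ[d; MIN(b)→e](S))) → 7
  σ[b>3]((σ[b>=4](π[b](S)) ⋈[b=e] ρ[h/d](γ[d; MIN(b)→e](S)))) → 7
  π[h](σ[b>3]((σ[b>=4](π[b](S)) ⋈[b=e] ρ[h/d](γ[d; MIN(b)→e](S))))) → 7

== RESULT ==
h
2
3
4
4
5
7
7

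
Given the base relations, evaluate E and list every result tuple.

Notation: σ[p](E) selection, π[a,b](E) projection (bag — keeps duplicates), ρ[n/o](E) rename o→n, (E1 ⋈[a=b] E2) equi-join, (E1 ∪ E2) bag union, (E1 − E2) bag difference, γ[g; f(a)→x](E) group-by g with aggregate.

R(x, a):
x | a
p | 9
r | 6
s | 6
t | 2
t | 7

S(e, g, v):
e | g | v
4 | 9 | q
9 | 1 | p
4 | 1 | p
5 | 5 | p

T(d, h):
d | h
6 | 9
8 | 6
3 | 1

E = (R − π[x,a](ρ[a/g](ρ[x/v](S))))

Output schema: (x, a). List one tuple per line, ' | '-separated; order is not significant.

Row counts bottom-up:
  R → 5
  S → 4
  ρ[x/v](S) → 4
  ρ[a/g](ρ[x/v](S)) → 4
  π[x,a](ρ[a/g](ρ[x/v](S))) → 4
  (R − π[x,a](ρ[a/g](ρ[x/v](S)))) → 5

== RESULT ==
x | a
p | 9
r | 6
s | 6
t | 2
t | 7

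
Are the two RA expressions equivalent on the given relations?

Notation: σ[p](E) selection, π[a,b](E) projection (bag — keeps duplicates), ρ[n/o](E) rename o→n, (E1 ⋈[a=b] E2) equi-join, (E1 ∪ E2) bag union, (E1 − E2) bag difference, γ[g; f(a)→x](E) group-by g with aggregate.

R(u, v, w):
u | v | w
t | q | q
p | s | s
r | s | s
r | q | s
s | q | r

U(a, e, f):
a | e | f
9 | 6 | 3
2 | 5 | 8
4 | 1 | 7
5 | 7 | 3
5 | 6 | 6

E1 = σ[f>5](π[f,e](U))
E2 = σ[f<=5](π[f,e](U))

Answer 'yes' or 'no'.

E1 row counts bottom-up:
  U → 5
  π[f,e](U) → 5
  σ[f>5](π[f,e](U)) → 3
E2 row counts bottom-up:
  U → 5
  π[f,e](U) → 5
  σ[f<=5](π[f,e](U)) → 2

E1 result:
f | e
6 | 6
7 | 1
8 | 5
E2 result:
f | e
3 | 6
3 | 7
Witness: (7, 1) appears 1× in E1 but 0× in E2.

no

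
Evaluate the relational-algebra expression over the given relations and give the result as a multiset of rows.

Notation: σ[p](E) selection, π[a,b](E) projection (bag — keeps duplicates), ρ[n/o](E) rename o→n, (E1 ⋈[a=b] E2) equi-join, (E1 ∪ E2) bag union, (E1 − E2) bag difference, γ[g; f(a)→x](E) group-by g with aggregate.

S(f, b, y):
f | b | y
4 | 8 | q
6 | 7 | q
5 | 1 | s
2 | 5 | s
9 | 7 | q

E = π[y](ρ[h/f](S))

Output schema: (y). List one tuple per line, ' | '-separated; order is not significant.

Row counts bottom-up:
  S → 5
  ρ[h/f](S) → 5
  π[y](ρ[h/f](S)) → 5

== RESULT ==
y
q
q
q
s
s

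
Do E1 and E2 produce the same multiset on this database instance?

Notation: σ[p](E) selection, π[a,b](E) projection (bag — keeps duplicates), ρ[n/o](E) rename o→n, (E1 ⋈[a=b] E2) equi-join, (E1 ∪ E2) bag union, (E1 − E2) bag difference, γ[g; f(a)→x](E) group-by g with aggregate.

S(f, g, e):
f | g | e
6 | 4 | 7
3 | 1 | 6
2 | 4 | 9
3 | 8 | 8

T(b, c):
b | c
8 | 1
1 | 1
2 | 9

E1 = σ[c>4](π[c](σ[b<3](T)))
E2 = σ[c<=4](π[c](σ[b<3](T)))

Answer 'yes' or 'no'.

E1 subexpression sizes:
  T → 3
  σ[b<3](T) → 2
  π[c](σ[b<3](T)) → 2
  σ[c>4](π[c](σ[b<3](T))) → 1
E2 subexpression sizes:
  T → 3
  σ[b<3](T) → 2
  π[c](σ[b<3](T)) → 2
  σ[c<=4](π[c](σ[b<3](T))) → 1

E1 result:
c
9
E2 result:
c
1
Witness: (1,) appears 0× in E1 but 1× in E2.

no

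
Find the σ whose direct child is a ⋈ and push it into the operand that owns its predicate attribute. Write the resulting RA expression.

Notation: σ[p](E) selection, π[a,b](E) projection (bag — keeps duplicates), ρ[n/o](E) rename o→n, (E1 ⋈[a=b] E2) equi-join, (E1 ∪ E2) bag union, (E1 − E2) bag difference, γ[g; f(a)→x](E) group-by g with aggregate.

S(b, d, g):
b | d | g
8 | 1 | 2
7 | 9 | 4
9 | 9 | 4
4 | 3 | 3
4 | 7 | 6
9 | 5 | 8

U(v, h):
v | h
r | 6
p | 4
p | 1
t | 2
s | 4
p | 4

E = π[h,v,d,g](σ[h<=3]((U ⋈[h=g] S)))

σ filters on h, owned by the left side.
E' = π[h,v,d,g]((σ[h<=3](U) ⋈[h=g] S))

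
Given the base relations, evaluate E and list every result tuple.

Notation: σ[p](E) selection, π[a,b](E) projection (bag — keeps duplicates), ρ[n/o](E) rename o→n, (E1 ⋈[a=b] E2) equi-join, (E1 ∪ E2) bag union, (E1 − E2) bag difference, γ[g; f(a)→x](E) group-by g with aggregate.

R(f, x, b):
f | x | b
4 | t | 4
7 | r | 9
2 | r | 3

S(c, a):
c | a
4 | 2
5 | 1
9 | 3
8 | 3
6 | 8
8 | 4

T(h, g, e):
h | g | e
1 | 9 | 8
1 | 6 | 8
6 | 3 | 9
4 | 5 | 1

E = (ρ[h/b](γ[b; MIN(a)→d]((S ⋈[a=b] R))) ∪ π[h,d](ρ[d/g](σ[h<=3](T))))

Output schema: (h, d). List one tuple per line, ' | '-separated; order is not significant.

Stepwise |·|:
  S → 6
  R → 3
  (S ⋈[a=b] R) → 3
  γ[b; MIN(a)→d]((S ⋈[a=b] R)) → 2
  ρ[h/b](γ[b; MIN(a)→d]((S ⋈[a=b] R))) → 2
  T → 4
  σ[h<=3](T) → 2
  ρ[d/g](σ[h<=3](T)) → 2
  π[h,d](ρ[d/g](σ[h<=3](T))) → 2
  (ρ[h/b](γ[b; MIN(a)→d]((S ⋈[a=b] R))) ∪ π[h,d](ρ[d/g](σ[h<=3](T)))) → 4

== RESULT ==
h | d
1 | 6
1 | 9
3 | 3
4 | 4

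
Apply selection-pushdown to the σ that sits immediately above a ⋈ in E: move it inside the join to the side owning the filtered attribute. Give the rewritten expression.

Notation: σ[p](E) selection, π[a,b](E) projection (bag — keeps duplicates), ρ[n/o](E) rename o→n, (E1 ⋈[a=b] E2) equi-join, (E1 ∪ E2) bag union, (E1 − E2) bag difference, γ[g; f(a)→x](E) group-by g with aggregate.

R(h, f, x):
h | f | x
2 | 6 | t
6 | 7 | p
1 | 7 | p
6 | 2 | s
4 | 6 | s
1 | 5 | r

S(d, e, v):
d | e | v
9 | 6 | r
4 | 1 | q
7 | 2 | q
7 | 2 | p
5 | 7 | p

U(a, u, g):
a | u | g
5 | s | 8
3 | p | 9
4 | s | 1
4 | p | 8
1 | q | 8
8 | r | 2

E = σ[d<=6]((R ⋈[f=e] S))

σ filters on d, owned by the right side.
E' = (R ⋈[f=e] σ[d<=6](S))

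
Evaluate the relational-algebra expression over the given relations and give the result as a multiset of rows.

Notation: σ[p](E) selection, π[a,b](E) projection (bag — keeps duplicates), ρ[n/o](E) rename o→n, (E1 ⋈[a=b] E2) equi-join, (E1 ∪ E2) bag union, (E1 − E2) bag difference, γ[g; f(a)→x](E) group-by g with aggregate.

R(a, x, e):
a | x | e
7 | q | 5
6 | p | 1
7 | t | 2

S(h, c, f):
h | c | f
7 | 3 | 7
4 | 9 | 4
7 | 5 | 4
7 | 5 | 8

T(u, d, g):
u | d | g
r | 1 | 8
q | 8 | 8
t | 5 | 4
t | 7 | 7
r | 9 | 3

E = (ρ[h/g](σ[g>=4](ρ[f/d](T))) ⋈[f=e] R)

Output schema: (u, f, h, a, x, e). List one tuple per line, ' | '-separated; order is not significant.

Subexpression sizes:
  T → 5
  ρ[f/d](T) → 5
  σ[g>=4](ρ[f/d](T)) → 4
  ρ[h/g](σ[g>=4](ρ[f/d](T))) → 4
  R → 3
  (ρ[h/g](σ[g>=4](ρ[f/d](T))) ⋈[f=e] R) → 2

== RESULT ==
u | f | h | a | x | e
r | 1 | 8 | 6 | p | 1
t | 5 | 4 | 7 | q | 5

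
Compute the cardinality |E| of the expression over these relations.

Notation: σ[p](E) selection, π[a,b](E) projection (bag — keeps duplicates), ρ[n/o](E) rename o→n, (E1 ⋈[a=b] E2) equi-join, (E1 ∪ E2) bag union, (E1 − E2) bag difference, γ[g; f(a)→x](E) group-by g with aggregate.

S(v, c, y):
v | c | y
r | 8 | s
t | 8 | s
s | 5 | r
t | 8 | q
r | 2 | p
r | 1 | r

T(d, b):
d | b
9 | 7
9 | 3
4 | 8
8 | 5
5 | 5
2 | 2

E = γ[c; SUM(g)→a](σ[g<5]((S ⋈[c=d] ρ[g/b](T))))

Stepwise |·|:
  S → 6
  T → 6
  ρ[g/b](T) → 6
  (S ⋈[c=d] ρ[g/b](T)) → 5
  σ[g<5]((S ⋈[c=d] ρ[g/b](T))) → 1
  γ[c; SUM(g)→a](σ[g<5]((S ⋈[c=d] ρ[g/b](T)))) → 1

|E| = 1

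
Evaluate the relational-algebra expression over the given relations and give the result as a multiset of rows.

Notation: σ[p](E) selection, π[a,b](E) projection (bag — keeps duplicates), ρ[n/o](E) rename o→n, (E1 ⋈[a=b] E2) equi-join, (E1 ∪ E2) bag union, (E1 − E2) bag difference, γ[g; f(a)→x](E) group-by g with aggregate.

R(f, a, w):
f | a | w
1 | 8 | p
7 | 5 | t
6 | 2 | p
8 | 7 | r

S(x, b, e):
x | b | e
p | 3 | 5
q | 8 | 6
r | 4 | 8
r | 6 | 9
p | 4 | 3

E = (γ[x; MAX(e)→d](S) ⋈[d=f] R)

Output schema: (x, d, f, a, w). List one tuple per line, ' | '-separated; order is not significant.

Per-node cardinality:
  S → 5
  γ[x; MAX(e)→d](S) → 3
  R → 4
  (γ[x; MAX(e)→d](S) ⋈[d=f] R) → 1

== RESULT ==
x | d | f | a | w
q | 6 | 6 | 2 | p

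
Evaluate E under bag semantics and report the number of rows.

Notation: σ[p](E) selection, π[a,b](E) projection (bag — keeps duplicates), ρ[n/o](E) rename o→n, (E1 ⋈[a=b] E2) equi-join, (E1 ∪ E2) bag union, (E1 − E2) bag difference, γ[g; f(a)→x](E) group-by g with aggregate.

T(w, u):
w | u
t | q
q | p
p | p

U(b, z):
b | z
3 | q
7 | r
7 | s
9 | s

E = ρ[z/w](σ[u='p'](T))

Subexpression sizes:
  T → 3
  σ[u='p'](T) → 2
  ρ[z/w](σ[u='p'](T)) → 2

|E| = 2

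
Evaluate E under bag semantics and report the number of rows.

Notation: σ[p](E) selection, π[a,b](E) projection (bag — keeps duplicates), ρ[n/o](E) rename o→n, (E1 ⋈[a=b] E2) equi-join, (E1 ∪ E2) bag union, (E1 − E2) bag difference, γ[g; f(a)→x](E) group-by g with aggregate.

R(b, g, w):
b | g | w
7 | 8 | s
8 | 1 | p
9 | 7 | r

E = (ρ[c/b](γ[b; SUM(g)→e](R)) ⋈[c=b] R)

Row counts bottom-up:
  R → 3
  γ[b; SUM(g)→e](R) → 3
  ρ[c/b](γ[b; SUM(g)→e](R)) → 3
  R → 3
  (ρ[c/b](γ[b; SUM(g)→e](R)) ⋈[c=b] R) → 3

|E| = 3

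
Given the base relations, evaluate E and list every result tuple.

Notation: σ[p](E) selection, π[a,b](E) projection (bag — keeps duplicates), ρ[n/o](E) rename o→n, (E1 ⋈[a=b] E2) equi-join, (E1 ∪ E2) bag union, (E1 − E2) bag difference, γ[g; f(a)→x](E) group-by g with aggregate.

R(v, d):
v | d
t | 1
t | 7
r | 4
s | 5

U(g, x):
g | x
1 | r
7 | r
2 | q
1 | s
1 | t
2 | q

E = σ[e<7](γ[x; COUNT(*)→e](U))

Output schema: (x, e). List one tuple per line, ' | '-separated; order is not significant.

Stepwise |·|:
  U → 6
  γ[x; COUNT(*)→e](U) → 4
  σ[e<7](γ[x; COUNT(*)→e](U)) → 4

== RESULT ==
x | e
q | 2
r | 2
s | 1
t | 1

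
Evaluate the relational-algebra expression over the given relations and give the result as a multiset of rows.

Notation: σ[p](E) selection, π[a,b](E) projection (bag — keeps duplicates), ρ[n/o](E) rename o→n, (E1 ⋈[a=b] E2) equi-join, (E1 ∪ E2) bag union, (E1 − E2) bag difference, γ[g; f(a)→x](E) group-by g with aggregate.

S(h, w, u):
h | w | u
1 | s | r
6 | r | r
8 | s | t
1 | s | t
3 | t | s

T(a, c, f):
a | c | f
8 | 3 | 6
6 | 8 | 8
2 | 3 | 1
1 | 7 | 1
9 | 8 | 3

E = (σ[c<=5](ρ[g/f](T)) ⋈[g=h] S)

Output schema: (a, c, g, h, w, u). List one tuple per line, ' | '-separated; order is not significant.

Stepwise |·|:
  T → 5
  ρ[g/f](T) → 5
  σ[c<=5](ρ[g/f](T)) → 2
  S → 5
  (σ[c<=5](ρ[g/f](T)) ⋈[g=h] S) → 3

== RESULT ==
a | c | g | h | w | u
2 | 3 | 1 | 1 | s | r
2 | 3 | 1 | 1 | s | t
8 | 3 | 6 | 6 | r | r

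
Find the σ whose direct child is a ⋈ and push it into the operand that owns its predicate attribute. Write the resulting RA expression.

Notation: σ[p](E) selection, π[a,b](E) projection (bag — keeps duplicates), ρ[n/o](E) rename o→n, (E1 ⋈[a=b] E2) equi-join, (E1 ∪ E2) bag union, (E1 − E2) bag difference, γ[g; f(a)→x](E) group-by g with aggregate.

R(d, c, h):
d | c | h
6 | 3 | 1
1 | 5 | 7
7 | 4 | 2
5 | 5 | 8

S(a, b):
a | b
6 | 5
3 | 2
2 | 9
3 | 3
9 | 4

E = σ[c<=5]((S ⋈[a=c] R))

σ filters on c, owned by the right side.
E' = (S ⋈[a=c] σ[c<=5](R))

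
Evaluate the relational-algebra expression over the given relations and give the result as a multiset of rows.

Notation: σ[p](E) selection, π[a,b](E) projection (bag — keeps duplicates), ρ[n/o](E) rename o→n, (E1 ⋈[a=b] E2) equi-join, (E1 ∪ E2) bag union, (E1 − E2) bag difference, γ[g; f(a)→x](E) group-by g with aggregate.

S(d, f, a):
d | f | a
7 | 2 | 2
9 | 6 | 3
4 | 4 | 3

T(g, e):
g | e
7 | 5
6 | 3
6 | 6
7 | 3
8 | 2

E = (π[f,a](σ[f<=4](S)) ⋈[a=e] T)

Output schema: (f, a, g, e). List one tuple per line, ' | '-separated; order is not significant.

Row counts bottom-up:
  S → 3
  σ[f<=4](S) → 2
  π[f,a](σ[f<=4](S)) → 2
  T → 5
  (π[f,a](σ[f<=4](S)) ⋈[a=e] T) → 3

== RESULT ==
f | a | g | e
2 | 2 | 8 | 2
4 | 3 | 6 | 3
4 | 3 | 7 | 3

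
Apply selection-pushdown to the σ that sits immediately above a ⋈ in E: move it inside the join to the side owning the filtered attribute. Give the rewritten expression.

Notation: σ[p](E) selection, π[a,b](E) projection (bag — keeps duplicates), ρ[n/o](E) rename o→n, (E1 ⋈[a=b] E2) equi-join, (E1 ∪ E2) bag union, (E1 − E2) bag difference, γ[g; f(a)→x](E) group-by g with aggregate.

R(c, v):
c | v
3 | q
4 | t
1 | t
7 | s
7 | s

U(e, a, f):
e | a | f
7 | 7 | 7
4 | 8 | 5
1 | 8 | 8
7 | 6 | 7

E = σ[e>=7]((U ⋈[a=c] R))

σ filters on e, owned by the left side.
E' = (σ[e>=7](U) ⋈[a=c] R)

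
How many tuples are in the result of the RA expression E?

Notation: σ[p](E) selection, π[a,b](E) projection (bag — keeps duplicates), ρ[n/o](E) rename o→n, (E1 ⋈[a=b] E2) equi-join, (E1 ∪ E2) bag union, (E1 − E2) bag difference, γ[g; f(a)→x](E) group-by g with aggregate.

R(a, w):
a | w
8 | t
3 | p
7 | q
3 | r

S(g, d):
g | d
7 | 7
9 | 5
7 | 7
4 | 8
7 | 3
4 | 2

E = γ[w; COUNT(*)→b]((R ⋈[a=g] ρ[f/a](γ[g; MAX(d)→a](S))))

Stepwise |·|:
  R → 4
  S → 6
  γ[g; MAX(d)→a](S) → 3
  ρ[f/a](γ[g; MAX(d)→a](S)) → 3
  (R ⋈[a=g] ρ[f/a](γ[g; MAX(d)→a](S))) → 1
  γ[w; COUNT(*)→b]((R ⋈[a=g] ρ[f/a](γ[g; MAX(d)→a](S)))) → 1

|E| = 1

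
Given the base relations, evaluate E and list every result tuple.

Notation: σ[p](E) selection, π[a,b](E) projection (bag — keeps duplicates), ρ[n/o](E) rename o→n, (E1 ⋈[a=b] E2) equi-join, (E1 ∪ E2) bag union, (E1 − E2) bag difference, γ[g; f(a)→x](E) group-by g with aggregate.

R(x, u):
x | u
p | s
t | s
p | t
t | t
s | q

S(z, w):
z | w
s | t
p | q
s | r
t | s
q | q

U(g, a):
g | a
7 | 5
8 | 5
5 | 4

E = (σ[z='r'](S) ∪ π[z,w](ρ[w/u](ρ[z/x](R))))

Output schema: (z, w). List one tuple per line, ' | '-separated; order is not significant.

Stepwise |·|:
  S → 5
  σ[z='r'](S) → 0
  R → 5
  ρ[z/x](R) → 5
  ρ[w/u](ρ[z/x](R)) → 5
  π[z,w](ρ[w/u](ρ[z/x](R))) → 5
  (σ[z='r'](S) ∪ π[z,w](ρ[w/u](ρ[z/x](R)))) → 5

== RESULT ==
z | w
p | s
p | t
s | q
t | s
t | t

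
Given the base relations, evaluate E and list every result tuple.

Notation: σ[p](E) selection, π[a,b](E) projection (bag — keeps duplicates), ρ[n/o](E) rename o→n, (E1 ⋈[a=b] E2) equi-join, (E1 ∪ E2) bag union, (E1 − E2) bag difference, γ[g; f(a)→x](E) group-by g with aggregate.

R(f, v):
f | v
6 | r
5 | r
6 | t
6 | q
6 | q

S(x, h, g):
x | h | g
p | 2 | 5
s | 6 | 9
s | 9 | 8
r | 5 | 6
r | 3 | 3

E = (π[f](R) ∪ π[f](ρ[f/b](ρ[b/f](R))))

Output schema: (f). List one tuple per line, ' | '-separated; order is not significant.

Per-node cardinality:
  R → 5
  π[f](R) → 5
  R → 5
  ρ[b/f](R) → 5
  ρ[f/b](ρ[b/f](R)) → 5
  π[f](ρ[f/b](ρ[b/f](R))) → 5
  (π[f](R) ∪ π[f](ρ[f/b](ρ[b/f](R)))) → 10

== RESULT ==
f
5
5
6
6
6
6
6
6
6
6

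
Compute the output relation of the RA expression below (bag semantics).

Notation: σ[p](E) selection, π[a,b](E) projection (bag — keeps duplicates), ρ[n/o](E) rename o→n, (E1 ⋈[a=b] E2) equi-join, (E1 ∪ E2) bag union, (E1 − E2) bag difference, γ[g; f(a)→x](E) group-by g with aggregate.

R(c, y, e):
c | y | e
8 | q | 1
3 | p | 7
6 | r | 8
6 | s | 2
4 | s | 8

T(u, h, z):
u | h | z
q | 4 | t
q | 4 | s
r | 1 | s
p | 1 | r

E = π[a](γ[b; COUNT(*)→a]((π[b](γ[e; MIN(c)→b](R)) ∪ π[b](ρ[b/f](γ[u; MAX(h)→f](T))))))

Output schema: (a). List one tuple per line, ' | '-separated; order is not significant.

Row counts bottom-up:
  R → 5
  γ[e; MIN(c)→b](R) → 4
  π[b](γ[e; MIN(c)→b](R)) → 4
  T → 4
  γ[u; MAX(h)→f](T) → 3
  ρ[b/f](γ[u; MAX(h)→f](T)) → 3
  π[b](ρ[b/f](γ[u; MAX(h)→f](T))) → 3
  (π[b](γ[e; MIN(c)→b](R)) ∪ π[b](ρ[b/f](γ[u; MAX(h)→f](T)))) → 7
  γ[b; COUNT(*)→a]((π[b](γ[e; MIN(c)→b](R)) ∪ π[b](ρ[b/f](γ[u; MAX(h)→f](T))))) → 5
  π[a](γ[b; COUNT(*)→a]((π[b](γ[e; MIN(c)→b](R)) ∪ π[b](ρ[b/f](γ[u; MAX(h)→f](T)))))) → 5

== RESULT ==
a
1
1
1
2
2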